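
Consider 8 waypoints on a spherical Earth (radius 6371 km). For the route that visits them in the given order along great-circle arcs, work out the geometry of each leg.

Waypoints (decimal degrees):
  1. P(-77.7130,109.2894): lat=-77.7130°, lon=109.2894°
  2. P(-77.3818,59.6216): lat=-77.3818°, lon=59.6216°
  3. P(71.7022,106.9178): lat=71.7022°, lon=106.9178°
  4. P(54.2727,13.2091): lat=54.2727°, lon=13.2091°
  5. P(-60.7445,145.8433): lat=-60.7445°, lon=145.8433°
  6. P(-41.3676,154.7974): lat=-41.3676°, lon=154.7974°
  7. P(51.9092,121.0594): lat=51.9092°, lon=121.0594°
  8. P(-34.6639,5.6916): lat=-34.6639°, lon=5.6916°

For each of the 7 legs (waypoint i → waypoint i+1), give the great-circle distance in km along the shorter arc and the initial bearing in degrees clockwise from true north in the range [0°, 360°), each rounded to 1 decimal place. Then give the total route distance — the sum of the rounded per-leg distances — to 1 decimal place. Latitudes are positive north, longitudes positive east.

Leg 1: dist=1156.0 km, bearing=247.3°
Leg 2: dist=16861.7 km, bearing=29.1°
Leg 3: dist=4518.1 km, bearing=296.5°
Leg 4: dist=17164.2 km, bearing=123.8°
Leg 5: dist=2238.9 km, bearing=19.8°
Leg 6: dist=10871.1 km, bearing=339.8°
Leg 7: dist=14642.6 km, bearing=264.3°
Total: 67452.6 km

Leg 1: φ1=-1.3563477, φ2=-1.3505672, Δφ=0.0057805, Δλ=-0.8668666 rad; a=sin²(Δφ/2)+cosφ1·cosφ2·sin²(Δλ/2)=0.0082085434; c=2·atan2(√a, √(1-a))=0.181450845; dist=6371·c=1156.023 ≈ 1156.0 km; running total=1156.0 km
Leg 1 bearing: y=sinΔλ·cosφ2=-0.16652793, x=cosφ1·sinφ2-sinφ1·cosφ2·cosΔλ=-0.06952052; θ=atan2(y, x)=-112.6591° <0 so +360° → 247.3409° ≈ 247.3°
Leg 2: φ1=-1.3505672, φ2=1.2514395, Δφ=2.6020067, Δλ=0.8254744 rad; a=sin²(Δφ/2)+cosφ1·cosφ2·sin²(Δλ/2)=0.9399957225; c=2·atan2(√a, √(1-a))=2.646640516; dist=6371·c=16861.747 ≈ 16861.7 km; running total=18017.7 km
Leg 2 bearing: y=sinΔλ·cosφ2=0.23071673, x=cosφ1·sinφ2-sinφ1·cosφ2·cosΔλ=0.41519254; θ=atan2(y, x)=29.0603° ≈ 29.1°
Leg 3: φ1=1.2514395, φ2=0.9472373, Δφ=-0.3042022, Δλ=-1.6355254 rad; a=sin²(Δφ/2)+cosφ1·cosφ2·sin²(Δλ/2)=0.1205499157; c=2·atan2(√a, √(1-a))=0.709173790; dist=6371·c=4518.146 ≈ 4518.1 km; running total=22535.8 km
Leg 3 bearing: y=sinΔλ·cosφ2=-0.58270522, x=cosφ1·sinφ2-sinφ1·cosφ2·cosΔλ=0.29073210; θ=atan2(y, x)=-63.4838° <0 so +360° → 296.5162° ≈ 296.5°
Leg 4: φ1=0.9472373, φ2=-1.0601915, Δφ=-2.0074288, Δλ=2.3149035 rad; a=sin²(Δφ/2)+cosφ1·cosφ2·sin²(Δλ/2)=0.9507716800; c=2·atan2(√a, √(1-a))=2.694119598; dist=6371·c=17164.236 ≈ 17164.2 km; running total=39700.0 km
Leg 4 bearing: y=sinΔλ·cosφ2=0.35953681, x=cosφ1·sinφ2-sinφ1·cosφ2·cosΔλ=-0.24073399; θ=atan2(y, x)=123.8050° ≈ 123.8°
Leg 5: φ1=-1.0601915, φ2=-0.7220008, Δφ=0.3381907, Δλ=0.1562785 rad; a=sin²(Δφ/2)+cosφ1·cosφ2·sin²(Δλ/2)=0.0305565743; c=2·atan2(√a, √(1-a))=0.351414189; dist=6371·c=2238.860 ≈ 2238.9 km; running total=41938.9 km
Leg 5 bearing: y=sinΔλ·cosφ2=0.11680785, x=cosφ1·sinφ2-sinφ1·cosφ2·cosΔλ=0.32380149; θ=atan2(y, x)=19.8364° ≈ 19.8°
Leg 6: φ1=-0.7220008, φ2=0.9059865, Δφ=1.6279873, Δλ=-0.5888392 rad; a=sin²(Δφ/2)+cosφ1·cosφ2·sin²(Δλ/2)=0.5675661642; c=2·atan2(√a, √(1-a))=1.706343341; dist=6371·c=10871.113 ≈ 10871.1 km; running total=52810.0 km
Leg 6 bearing: y=sinΔλ·cosφ2=-0.34262912, x=cosφ1·sinφ2-sinφ1·cosφ2·cosΔλ=0.92970132; θ=atan2(y, x)=-20.2307° <0 so +360° → 339.7693° ≈ 339.8°
Leg 7: φ1=0.9059865, φ2=-0.6049992, Δφ=-1.5109856, Δλ=-2.0135480 rad; a=sin²(Δφ/2)+cosφ1·cosφ2·sin²(Δλ/2)=0.8325114055; c=2·atan2(√a, √(1-a))=2.298320688; dist=6371·c=14642.601 ≈ 14642.6 km; running total=67452.6 km
Leg 7 bearing: y=sinΔλ·cosφ2=-0.74319375, x=cosφ1·sinφ2-sinφ1·cosφ2·cosΔλ=-0.07353718; θ=atan2(y, x)=-95.6509° <0 so +360° → 264.3491° ≈ 264.3°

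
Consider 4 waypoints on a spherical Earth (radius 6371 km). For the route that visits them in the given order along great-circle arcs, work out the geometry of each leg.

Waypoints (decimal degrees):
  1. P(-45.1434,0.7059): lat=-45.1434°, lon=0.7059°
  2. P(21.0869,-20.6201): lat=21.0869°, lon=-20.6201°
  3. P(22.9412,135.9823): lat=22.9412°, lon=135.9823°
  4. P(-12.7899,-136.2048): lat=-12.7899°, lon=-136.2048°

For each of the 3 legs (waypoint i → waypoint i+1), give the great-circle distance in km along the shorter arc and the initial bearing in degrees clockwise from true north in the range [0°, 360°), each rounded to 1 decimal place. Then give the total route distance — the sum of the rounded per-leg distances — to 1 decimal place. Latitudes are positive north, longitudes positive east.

Leg 1: dist=7675.0 km, bearing=338.7°
Leg 2: dist=14501.7 km, bearing=28.7°
Leg 3: dist=10339.1 km, bearing=102.6°
Total: 32515.8 km

Leg 1: φ1=-0.7879010, φ2=0.3680358, Δφ=1.1559368, Δλ=-0.3722089 rad; a=sin²(Δφ/2)+cosφ1·cosφ2·sin²(Δλ/2)=0.3210006752; c=2·atan2(√a, √(1-a))=1.204672728; dist=6371·c=7674.970 ≈ 7675.0 km; running total=7675.0 km
Leg 1 bearing: y=sinΔλ·cosφ2=-0.33932085, x=cosφ1·sinφ2-sinφ1·cosφ2·cosΔλ=0.86988409; θ=atan2(y, x)=-21.3096° <0 so +360° → 338.6904° ≈ 338.7°
Leg 2: φ1=0.3680358, φ2=0.4003995, Δφ=0.0323636, Δλ=2.7332275 rad; a=sin²(Δφ/2)+cosφ1·cosφ2·sin²(Δλ/2)=0.8241724978; c=2·atan2(√a, √(1-a))=2.276204961; dist=6371·c=14501.702 ≈ 14501.7 km; running total=22176.7 km
Leg 2 bearing: y=sinΔλ·cosφ2=0.36570022, x=cosφ1·sinφ2-sinφ1·cosφ2·cosΔλ=0.66776651; θ=atan2(y, x)=28.7072° ≈ 28.7°
Leg 3: φ1=0.4003995, φ2=-0.2232259, Δφ=-0.6236253, Δλ=-4.7505611 rad; a=sin²(Δφ/2)+cosφ1·cosφ2·sin²(Δλ/2)=0.5260085950; c=2·atan2(√a, √(1-a))=1.622837003; dist=6371·c=10339.095 ≈ 10339.1 km; running total=32515.8 km
Leg 3 bearing: y=sinΔλ·cosφ2=0.97447800, x=cosφ1·sinφ2-sinφ1·cosφ2·cosΔλ=-0.21837316; θ=atan2(y, x)=102.6309° ≈ 102.6°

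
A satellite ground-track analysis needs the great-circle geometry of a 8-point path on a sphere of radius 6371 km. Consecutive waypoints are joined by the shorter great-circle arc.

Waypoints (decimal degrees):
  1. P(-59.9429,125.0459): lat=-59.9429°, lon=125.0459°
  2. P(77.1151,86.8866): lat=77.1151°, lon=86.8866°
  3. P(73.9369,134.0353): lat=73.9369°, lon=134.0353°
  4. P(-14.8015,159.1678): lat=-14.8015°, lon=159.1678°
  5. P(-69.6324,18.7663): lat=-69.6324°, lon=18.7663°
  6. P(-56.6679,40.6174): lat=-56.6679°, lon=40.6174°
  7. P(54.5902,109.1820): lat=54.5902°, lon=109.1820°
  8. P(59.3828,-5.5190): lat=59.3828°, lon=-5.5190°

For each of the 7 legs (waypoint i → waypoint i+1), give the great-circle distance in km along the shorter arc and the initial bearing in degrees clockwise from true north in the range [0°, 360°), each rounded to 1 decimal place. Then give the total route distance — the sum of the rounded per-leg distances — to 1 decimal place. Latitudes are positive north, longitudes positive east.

Leg 1: dist=15467.8 km, bearing=347.9°
Leg 2: dist=1316.6 km, bearing=81.4°
Leg 3: dist=10028.6 km, bearing=155.8°
Leg 4: dist=10133.6 km, bearing=192.8°
Leg 5: dist=1790.5 km, bearing=47.5°
Leg 6: dist=13829.8 km, bearing=40.8°
Leg 7: dist=6080.6 km, bearing=325.5°
Total: 58647.5 km

Leg 1: φ1=-1.0462010, φ2=1.3459124, Δφ=2.3921134, Δλ=-0.6660054 rad; a=sin²(Δφ/2)+cosφ1·cosφ2·sin²(Δλ/2)=0.8779560490; c=2·atan2(√a, √(1-a))=2.427842539; dist=6371·c=15467.785 ≈ 15467.8 km; running total=15467.8 km
Leg 1 bearing: y=sinΔλ·cosφ2=-0.13777636, x=cosφ1·sinφ2-sinφ1·cosφ2·cosΔλ=0.64001139; θ=atan2(y, x)=-12.1488° <0 so +360° → 347.8512° ≈ 347.9°
Leg 2: φ1=1.3459124, φ2=1.2904423, Δφ=-0.0554701, Δλ=0.8229001 rad; a=sin²(Δφ/2)+cosφ1·cosφ2·sin²(Δλ/2)=0.0106382186; c=2·atan2(√a, √(1-a))=0.206650991; dist=6371·c=1316.573 ≈ 1316.6 km; running total=16784.4 km
Leg 2 bearing: y=sinΔλ·cosφ2=0.20285159, x=cosφ1·sinφ2-sinφ1·cosφ2·cosΔλ=0.03084512; θ=atan2(y, x)=81.3540° ≈ 81.4°
Leg 3: φ1=1.2904423, φ2=-0.2583349, Δφ=-1.5487773, Δλ=0.4386449 rad; a=sin²(Δφ/2)+cosφ1·cosφ2·sin²(Δλ/2)=0.5016543979; c=2·atan2(√a, √(1-a))=1.574105129; dist=6371·c=10028.624 ≈ 10028.6 km; running total=26813.0 km
Leg 3 bearing: y=sinΔλ·cosφ2=0.41061964, x=cosφ1·sinφ2-sinφ1·cosφ2·cosΔλ=-0.91180072; θ=atan2(y, x)=155.7561° ≈ 155.8°
Leg 4: φ1=-0.2583349, φ2=-1.2153146, Δφ=-0.9569797, Δλ=-2.4504684 rad; a=sin²(Δφ/2)+cosφ1·cosφ2·sin²(Δλ/2)=0.5098895079; c=2·atan2(√a, √(1-a))=1.590576632; dist=6371·c=10133.564 ≈ 10133.6 km; running total=36946.6 km
Leg 4 bearing: y=sinΔλ·cosφ2=-0.22184328, x=cosφ1·sinφ2-sinφ1·cosφ2·cosΔλ=-0.97488171; θ=atan2(y, x)=-167.1801° <0 so +360° → 192.8199° ≈ 192.8°
Leg 5: φ1=-1.2153146, φ2=-0.9890414, Δφ=0.2262732, Δλ=0.3813736 rad; a=sin²(Δφ/2)+cosφ1·cosφ2·sin²(Δλ/2)=0.0196154759; c=2·atan2(√a, √(1-a))=0.281034450; dist=6371·c=1790.470 ≈ 1790.5 km; running total=38737.1 km
Leg 5 bearing: y=sinΔλ·cosφ2=0.20451822, x=cosφ1·sinφ2-sinφ1·cosφ2·cosΔλ=0.18733695; θ=atan2(y, x)=47.5106° ≈ 47.5°
Leg 6: φ1=-0.9890414, φ2=0.9527787, Δφ=1.9418202, Δλ=1.1966780 rad; a=sin²(Δφ/2)+cosφ1·cosφ2·sin²(Δλ/2)=0.7823006272; c=2·atan2(√a, √(1-a))=2.170746386; dist=6371·c=13829.825 ≈ 13829.8 km; running total=52566.9 km
Leg 6 bearing: y=sinΔλ·cosφ2=0.53934218, x=cosφ1·sinφ2-sinφ1·cosφ2·cosΔλ=0.62476831; θ=atan2(y, x)=40.8030° ≈ 40.8°
Leg 7: φ1=0.9527787, φ2=1.0364254, Δφ=0.0836466, Δλ=-2.0019101 rad; a=sin²(Δφ/2)+cosφ1·cosφ2·sin²(Δλ/2)=0.2109559318; c=2·atan2(√a, √(1-a))=0.954412630; dist=6371·c=6080.563 ≈ 6080.6 km; running total=58647.5 km
Leg 7 bearing: y=sinΔλ·cosφ2=-0.46269930, x=cosφ1·sinφ2-sinφ1·cosφ2·cosΔλ=0.67210376; θ=atan2(y, x)=-34.5449° <0 so +360° → 325.4551° ≈ 325.5°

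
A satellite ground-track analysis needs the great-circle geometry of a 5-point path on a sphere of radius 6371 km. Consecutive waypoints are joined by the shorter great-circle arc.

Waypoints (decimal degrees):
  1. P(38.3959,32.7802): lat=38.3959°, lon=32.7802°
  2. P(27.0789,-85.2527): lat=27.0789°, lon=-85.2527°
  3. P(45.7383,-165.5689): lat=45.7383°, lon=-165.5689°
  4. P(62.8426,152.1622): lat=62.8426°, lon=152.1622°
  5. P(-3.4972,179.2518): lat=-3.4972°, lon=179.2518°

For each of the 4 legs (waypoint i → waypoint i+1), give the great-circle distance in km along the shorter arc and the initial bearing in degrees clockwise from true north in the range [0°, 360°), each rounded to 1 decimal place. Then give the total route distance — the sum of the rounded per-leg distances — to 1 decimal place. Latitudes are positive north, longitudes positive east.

Leg 1: φ1=0.6701349, φ2=0.4726160, Δφ=-0.1975189, Δλ=-2.0600627 rad; a=sin²(Δφ/2)+cosφ1·cosφ2·sin²(Δλ/2)=0.5226155936; c=2·atan2(√a, √(1-a))=1.616042951; dist=6371·c=10295.810 ≈ 10295.8 km; running total=10295.8 km
Leg 1 bearing: y=sinΔλ·cosφ2=-0.78591917, x=cosφ1·sinφ2-sinφ1·cosφ2·cosΔλ=0.61667269; θ=atan2(y, x)=-51.8804° <0 so +360° → 308.1196° ≈ 308.1°
Leg 2: φ1=0.4726160, φ2=0.7982839, Δφ=0.3256680, Δλ=-1.4017821 rad; a=sin²(Δφ/2)+cosφ1·cosφ2·sin²(Δλ/2)=0.2847304940; c=2·atan2(√a, √(1-a))=1.125706439; dist=6371·c=7171.876 ≈ 7171.9 km; running total=17467.7 km
Leg 2 bearing: y=sinΔλ·cosφ2=-0.68799186, x=cosφ1·sinφ2-sinφ1·cosφ2·cosΔλ=0.58421174; θ=atan2(y, x)=-49.6636° <0 so +360° → 310.3364° ≈ 310.3°
Leg 3: φ1=0.7982839, φ2=1.0968103, Δφ=0.2985264, Δλ=5.5454538 rad; a=sin²(Δφ/2)+cosφ1·cosφ2·sin²(Δλ/2)=0.0635284117; c=2·atan2(√a, √(1-a))=0.509592891; dist=6371·c=3246.616 ≈ 3246.6 km; running total=20714.3 km
Leg 3 bearing: y=sinΔλ·cosφ2=-0.30700419, x=cosφ1·sinφ2-sinφ1·cosφ2·cosΔλ=0.37910241; θ=atan2(y, x)=-39.0012° <0 so +360° → 320.9988° ≈ 321.0°
Leg 4: φ1=1.0968103, φ2=-0.0610377, Δφ=-1.1578479, Δλ=0.4728027 rad; a=sin²(Δφ/2)+cosφ1·cosφ2·sin²(Δλ/2)=0.3243341396; c=2·atan2(√a, √(1-a))=1.211803205; dist=6371·c=7720.398 ≈ 7720.4 km; running total=28434.7 km
Leg 4 bearing: y=sinΔλ·cosφ2=0.45453529, x=cosφ1·sinφ2-sinφ1·cosφ2·cosΔλ=-0.81851310; θ=atan2(y, x)=150.9558° ≈ 151.0°

Leg 1: dist=10295.8 km, bearing=308.1°
Leg 2: dist=7171.9 km, bearing=310.3°
Leg 3: dist=3246.6 km, bearing=321.0°
Leg 4: dist=7720.4 km, bearing=151.0°
Total: 28434.7 km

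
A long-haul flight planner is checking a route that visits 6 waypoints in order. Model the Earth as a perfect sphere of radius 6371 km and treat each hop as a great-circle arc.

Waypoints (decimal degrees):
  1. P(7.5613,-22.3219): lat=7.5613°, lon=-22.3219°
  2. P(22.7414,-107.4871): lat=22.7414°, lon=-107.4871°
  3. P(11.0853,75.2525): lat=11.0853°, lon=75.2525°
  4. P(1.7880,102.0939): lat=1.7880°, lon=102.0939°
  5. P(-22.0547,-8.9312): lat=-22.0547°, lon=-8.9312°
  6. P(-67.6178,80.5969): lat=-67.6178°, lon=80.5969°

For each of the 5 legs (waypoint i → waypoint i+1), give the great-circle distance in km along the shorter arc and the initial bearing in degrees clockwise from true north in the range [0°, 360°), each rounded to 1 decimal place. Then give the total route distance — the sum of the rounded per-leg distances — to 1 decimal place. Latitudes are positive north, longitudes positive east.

Leg 1: φ1=0.1319696, φ2=0.3969123, Δφ=0.2649427, Δλ=-1.4864131 rad; a=sin²(Δφ/2)+cosφ1·cosφ2·sin²(Δλ/2)=0.4360386059; c=2·atan2(√a, √(1-a))=1.442522051; dist=6371·c=9190.308 ≈ 9190.3 km; running total=9190.3 km
Leg 1 bearing: y=sinΔλ·cosφ2=-0.91897747, x=cosφ1·sinφ2-sinφ1·cosφ2·cosΔλ=0.37298280; θ=atan2(y, x)=-67.9094° <0 so +360° → 292.0906° ≈ 292.1°
Leg 2: φ1=0.3969123, φ2=0.1934750, Δφ=-0.2034373, Δλ=3.1894077 rad; a=sin²(Δφ/2)+cosφ1·cosφ2·sin²(Δλ/2)=0.9148453705; c=2·atan2(√a, √(1-a))=2.549349777; dist=6371·c=16241.907 ≈ 16241.9 km; running total=25432.2 km
Leg 2 bearing: y=sinΔλ·cosφ2=-0.04690503, x=cosφ1·sinφ2-sinφ1·cosφ2·cosΔλ=0.55624922; θ=atan2(y, x)=-4.8200° <0 so +360° → 355.1800° ≈ 355.2°
Leg 3: φ1=0.1934750, φ2=0.0312065, Δφ=-0.1622685, Δλ=0.4684708 rad; a=sin²(Δφ/2)+cosφ1·cosφ2·sin²(Δλ/2)=0.0594075903; c=2·atan2(√a, √(1-a))=0.492433838; dist=6371·c=3137.296 ≈ 3137.3 km; running total=28569.5 km
Leg 3 bearing: y=sinΔλ·cosφ2=0.45130254, x=cosφ1·sinφ2-sinφ1·cosφ2·cosΔλ=-0.14085217; θ=atan2(y, x)=107.3332° ≈ 107.3°
Leg 4: φ1=0.0312065, φ2=-0.3849271, Δφ=-0.4161336, Δλ=-1.9377535 rad; a=sin²(Δφ/2)+cosφ1·cosφ2·sin²(Δλ/2)=0.6720388272; c=2·atan2(√a, √(1-a))=1.922052610; dist=6371·c=12245.397 ≈ 12245.4 km; running total=40814.9 km
Leg 4 bearing: y=sinΔλ·cosφ2=-0.86512083, x=cosφ1·sinφ2-sinφ1·cosφ2·cosΔλ=-0.36493357; θ=atan2(y, x)=-112.8715° <0 so +360° → 247.1285° ≈ 247.1°
Leg 5: φ1=-0.3849271, φ2=-1.1801532, Δφ=-0.7952261, Δλ=1.5625601 rad; a=sin²(Δφ/2)+cosφ1·cosφ2·sin²(Δλ/2)=0.3249448034; c=2·atan2(√a, √(1-a))=1.213107374; dist=6371·c=7728.707 ≈ 7728.7 km; running total=48543.6 km
Leg 5 bearing: y=sinΔλ·cosφ2=0.38077022, x=cosφ1·sinφ2-sinφ1·cosφ2·cosΔλ=-0.85582519; θ=atan2(y, x)=156.0150° ≈ 156.0°

Leg 1: dist=9190.3 km, bearing=292.1°
Leg 2: dist=16241.9 km, bearing=355.2°
Leg 3: dist=3137.3 km, bearing=107.3°
Leg 4: dist=12245.4 km, bearing=247.1°
Leg 5: dist=7728.7 km, bearing=156.0°
Total: 48543.6 km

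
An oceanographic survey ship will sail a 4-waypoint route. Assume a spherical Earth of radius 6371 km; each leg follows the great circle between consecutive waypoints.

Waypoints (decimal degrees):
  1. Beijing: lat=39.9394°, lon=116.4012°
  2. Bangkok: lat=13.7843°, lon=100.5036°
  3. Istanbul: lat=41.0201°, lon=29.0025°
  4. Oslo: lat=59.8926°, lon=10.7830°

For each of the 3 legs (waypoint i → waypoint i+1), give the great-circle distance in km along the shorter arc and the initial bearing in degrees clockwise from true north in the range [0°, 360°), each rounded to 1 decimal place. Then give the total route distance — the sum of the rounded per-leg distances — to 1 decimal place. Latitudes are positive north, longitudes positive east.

Leg 1: dist=3296.2 km, bearing=212.5°
Leg 2: dist=7462.9 km, bearing=309.0°
Leg 3: dist=2444.9 km, bearing=335.2°
Total: 13204.0 km

Leg 1: φ1=0.6970740, φ2=0.2405814, Δφ=-0.4564926, Δλ=-0.2774655 rad; a=sin²(Δφ/2)+cosφ1·cosφ2·sin²(Δλ/2)=0.0654381994; c=2·atan2(√a, √(1-a))=0.517368727; dist=6371·c=3296.156 ≈ 3296.2 km; running total=3296.2 km
Leg 1 bearing: y=sinΔλ·cosφ2=-0.26602996, x=cosφ1·sinφ2-sinφ1·cosφ2·cosΔλ=-0.41695590; θ=atan2(y, x)=-147.4609° <0 so +360° → 212.5391° ≈ 212.5°
Leg 2: φ1=0.2405814, φ2=0.7159358, Δφ=0.4753544, Δλ=-1.2479296 rad; a=sin²(Δφ/2)+cosφ1·cosφ2·sin²(Δλ/2)=0.3055639072; c=2·atan2(√a, √(1-a))=1.171389217; dist=6371·c=7462.921 ≈ 7462.9 km; running total=10759.1 km
Leg 2 bearing: y=sinΔλ·cosφ2=-0.71549524, x=cosφ1·sinφ2-sinφ1·cosφ2·cosΔλ=0.58038348; θ=atan2(y, x)=-50.9523° <0 so +360° → 309.0477° ≈ 309.0°
Leg 3: φ1=0.7159358, φ2=1.0453231, Δφ=0.3293873, Δλ=-0.3179903 rad; a=sin²(Δφ/2)+cosφ1·cosφ2·sin²(Δλ/2)=0.0363666502; c=2·atan2(√a, √(1-a))=0.383751223; dist=6371·c=2444.879 ≈ 2444.9 km; running total=13204.0 km
Leg 3 bearing: y=sinΔλ·cosφ2=-0.15683639, x=cosφ1·sinφ2-sinφ1·cosφ2·cosΔλ=0.33996885; θ=atan2(y, x)=-24.7651° <0 so +360° → 335.2349° ≈ 335.2°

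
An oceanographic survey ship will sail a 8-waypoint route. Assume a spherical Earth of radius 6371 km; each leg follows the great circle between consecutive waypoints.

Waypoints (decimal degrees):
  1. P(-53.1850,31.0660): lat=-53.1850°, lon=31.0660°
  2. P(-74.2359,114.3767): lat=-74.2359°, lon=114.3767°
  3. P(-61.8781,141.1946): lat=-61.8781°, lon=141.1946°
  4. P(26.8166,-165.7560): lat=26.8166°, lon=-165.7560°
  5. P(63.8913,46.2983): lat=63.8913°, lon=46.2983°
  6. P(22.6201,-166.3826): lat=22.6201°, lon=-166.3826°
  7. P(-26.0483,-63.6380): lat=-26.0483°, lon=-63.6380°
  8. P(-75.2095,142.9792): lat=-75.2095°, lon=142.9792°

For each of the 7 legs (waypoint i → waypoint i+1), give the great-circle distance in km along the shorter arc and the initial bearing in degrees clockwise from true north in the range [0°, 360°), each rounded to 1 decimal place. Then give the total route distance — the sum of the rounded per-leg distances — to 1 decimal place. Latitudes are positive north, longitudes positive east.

Leg 1: φ1=-0.9282534, φ2=-1.2956609, Δφ=-0.3674075, Δλ=1.4540460 rad; a=sin²(Δφ/2)+cosφ1·cosφ2·sin²(Δλ/2)=0.1052863943; c=2·atan2(√a, √(1-a))=0.660921007; dist=6371·c=4210.728 ≈ 4210.7 km; running total=4210.7 km
Leg 1 bearing: y=sinΔλ·cosφ2=0.26982783, x=cosφ1·sinφ2-sinφ1·cosφ2·cosΔλ=-0.55135979; θ=atan2(y, x)=153.9235° ≈ 153.9°
Leg 2: φ1=-1.2956609, φ2=-1.0799766, Δφ=0.2156843, Δλ=0.4680607 rad; a=sin²(Δφ/2)+cosφ1·cosφ2·sin²(Δλ/2)=0.0184713878; c=2·atan2(√a, √(1-a))=0.272662813; dist=6371·c=1737.135 ≈ 1737.1 km; running total=5947.8 km
Leg 2 bearing: y=sinΔλ·cosφ2=0.21265212, x=cosφ1·sinφ2-sinφ1·cosφ2·cosΔλ=0.16522669; θ=atan2(y, x)=52.1535° ≈ 52.2°
Leg 3: φ1=-1.0799766, φ2=0.4680380, Δφ=1.5480145, Δλ=-5.3572986 rad; a=sin²(Δφ/2)+cosφ1·cosφ2·sin²(Δλ/2)=0.5725047890; c=2·atan2(√a, √(1-a))=1.716318980; dist=6371·c=10934.668 ≈ 10934.7 km; running total=16882.5 km
Leg 3 bearing: y=sinΔλ·cosφ2=0.71320919, x=cosφ1·sinφ2-sinφ1·cosφ2·cosΔλ=0.68578778; θ=atan2(y, x)=46.1229° ≈ 46.1°
Leg 4: φ1=0.4680380, φ2=1.1151135, Δφ=0.6470756, Δλ=3.7010457 rad; a=sin²(Δφ/2)+cosφ1·cosφ2·sin²(Δλ/2)=0.4638844903; c=2·atan2(√a, √(1-a))=1.498502351; dist=6371·c=9546.958 ≈ 9547.0 km; running total=26429.5 km
Leg 4 bearing: y=sinΔλ·cosφ2=-0.23355809, x=cosφ1·sinφ2-sinφ1·cosφ2·cosΔλ=0.96965628; θ=atan2(y, x)=-13.5427° <0 so +360° → 346.4573° ≈ 346.5°
Leg 5: φ1=1.1151135, φ2=0.3947952, Δφ=-0.7203183, Δλ=-3.7119820 rad; a=sin²(Δφ/2)+cosφ1·cosφ2·sin²(Δλ/2)=0.4982705682; c=2·atan2(√a, √(1-a))=1.567337456; dist=6371·c=9985.507 ≈ 9985.5 km; running total=36415.0 km
Leg 5 bearing: y=sinΔλ·cosφ2=0.49842355, x=cosφ1·sinφ2-sinφ1·cosφ2·cosΔλ=0.86692676; θ=atan2(y, x)=29.8960° ≈ 29.9°
Leg 6: φ1=0.3947952, φ2=-0.4546286, Δφ=-0.8494238, Δλ=1.7932316 rad; a=sin²(Δφ/2)+cosφ1·cosφ2·sin²(Δλ/2)=0.6759241846; c=2·atan2(√a, √(1-a))=1.930341333; dist=6371·c=12298.205 ≈ 12298.2 km; running total=48713.2 km
Leg 6 bearing: y=sinΔλ·cosφ2=0.87628981, x=cosφ1·sinφ2-sinφ1·cosφ2·cosΔλ=-0.32911836; θ=atan2(y, x)=110.5853° ≈ 110.6°
Leg 7: φ1=-0.4546286, φ2=-1.3126534, Δφ=-0.8580248, Δλ=3.6061504 rad; a=sin²(Δφ/2)+cosφ1·cosφ2·sin²(Δλ/2)=0.3902345535; c=2·atan2(√a, √(1-a))=1.349462719; dist=6371·c=8597.427 ≈ 8597.4 km; running total=57310.6 km
Leg 7 bearing: y=sinΔλ·cosφ2=-0.11437490, x=cosφ1·sinφ2-sinφ1·cosφ2·cosΔλ=-0.96887800; θ=atan2(y, x)=-173.2675° <0 so +360° → 186.7325° ≈ 186.7°

Leg 1: dist=4210.7 km, bearing=153.9°
Leg 2: dist=1737.1 km, bearing=52.2°
Leg 3: dist=10934.7 km, bearing=46.1°
Leg 4: dist=9547.0 km, bearing=346.5°
Leg 5: dist=9985.5 km, bearing=29.9°
Leg 6: dist=12298.2 km, bearing=110.6°
Leg 7: dist=8597.4 km, bearing=186.7°
Total: 57310.6 km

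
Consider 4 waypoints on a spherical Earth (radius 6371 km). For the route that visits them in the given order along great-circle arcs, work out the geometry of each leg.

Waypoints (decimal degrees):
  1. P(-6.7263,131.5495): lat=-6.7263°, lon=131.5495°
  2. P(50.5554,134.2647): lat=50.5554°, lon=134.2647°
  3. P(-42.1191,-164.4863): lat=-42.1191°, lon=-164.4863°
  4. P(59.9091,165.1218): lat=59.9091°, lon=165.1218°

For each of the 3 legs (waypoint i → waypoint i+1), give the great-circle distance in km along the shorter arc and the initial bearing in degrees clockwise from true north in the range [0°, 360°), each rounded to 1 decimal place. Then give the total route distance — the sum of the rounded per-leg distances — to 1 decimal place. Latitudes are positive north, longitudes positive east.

Leg 1: φ1=-0.1173961, φ2=0.8823582, Δφ=0.9997543, Δλ=0.0473892 rad; a=sin²(Δφ/2)+cosφ1·cosφ2·sin²(Δλ/2)=0.2300996415; c=2·atan2(√a, √(1-a))=1.000595972; dist=6371·c=6374.797 ≈ 6374.8 km; running total=6374.8 km
Leg 1 bearing: y=sinΔλ·cosφ2=0.03009659, x=cosφ1·sinφ2-sinφ1·cosφ2·cosΔλ=0.84125465; θ=atan2(y, x)=2.0489° ≈ 2.0°
Leg 2: φ1=0.8823582, φ2=-0.7351170, Δφ=-1.6174752, Δλ=-5.2141886 rad; a=sin²(Δφ/2)+cosφ1·cosφ2·sin²(Δλ/2)=0.6456216532; c=2·atan2(√a, √(1-a))=1.866322555; dist=6371·c=11890.341 ≈ 11890.3 km; running total=18265.1 km
Leg 2 bearing: y=sinΔλ·cosφ2=0.65030787, x=cosφ1·sinφ2-sinφ1·cosφ2·cosΔλ=-0.70162455; θ=atan2(y, x)=137.1738° ≈ 137.2°
Leg 3: φ1=-0.7351170, φ2=1.0456110, Δφ=1.7807280, Δλ=5.7527466 rad; a=sin²(Δφ/2)+cosφ1·cosφ2·sin²(Δλ/2)=0.6297484728; c=2·atan2(√a, √(1-a))=1.833297595; dist=6371·c=11679.939 ≈ 11679.9 km; running total=29945.0 km
Leg 3 bearing: y=sinΔλ·cosφ2=-0.25365069, x=cosφ1·sinφ2-sinφ1·cosφ2·cosΔλ=0.93183832; θ=atan2(y, x)=-15.2272° <0 so +360° → 344.7728° ≈ 344.8°

Leg 1: dist=6374.8 km, bearing=2.0°
Leg 2: dist=11890.3 km, bearing=137.2°
Leg 3: dist=11679.9 km, bearing=344.8°
Total: 29945.0 km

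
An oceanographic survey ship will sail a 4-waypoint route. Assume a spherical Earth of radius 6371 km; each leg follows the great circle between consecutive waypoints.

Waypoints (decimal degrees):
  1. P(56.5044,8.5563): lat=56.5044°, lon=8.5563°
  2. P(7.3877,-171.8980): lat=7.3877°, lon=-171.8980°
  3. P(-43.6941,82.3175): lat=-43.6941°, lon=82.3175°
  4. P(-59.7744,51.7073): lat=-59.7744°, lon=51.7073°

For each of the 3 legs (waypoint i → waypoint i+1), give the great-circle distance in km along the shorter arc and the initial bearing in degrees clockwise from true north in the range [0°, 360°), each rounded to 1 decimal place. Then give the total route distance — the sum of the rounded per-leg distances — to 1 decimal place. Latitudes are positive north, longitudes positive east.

Leg 1: φ1=0.9861878, φ2=0.1289397, Δφ=-0.8572481, Δλ=-3.1495217 rad; a=sin²(Δφ/2)+cosφ1·cosφ2·sin²(Δλ/2)=0.7200228914; c=2·atan2(√a, √(1-a))=2.026445984; dist=6371·c=12910.487 ≈ 12910.5 km; running total=12910.5 km
Leg 1 bearing: y=sinΔλ·cosφ2=0.00786313, x=cosφ1·sinφ2-sinφ1·cosφ2·cosΔλ=0.89794091; θ=atan2(y, x)=0.5017° ≈ 0.5°
Leg 2: φ1=0.1289397, φ2=-0.7626059, Δφ=-0.8915456, Δλ=4.4368975 rad; a=sin²(Δφ/2)+cosφ1·cosφ2·sin²(Δλ/2)=0.6419370466; c=2·atan2(√a, √(1-a))=1.858628338; dist=6371·c=11841.321 ≈ 11841.3 km; running total=24751.8 km
Leg 2 bearing: y=sinΔλ·cosφ2=-0.69577368, x=cosφ1·sinφ2-sinφ1·cosφ2·cosΔλ=-0.65978366; θ=atan2(y, x)=-133.4792° <0 so +360° → 226.5208° ≈ 226.5°
Leg 3: φ1=-0.7626059, φ2=-1.0432601, Δφ=-0.2806542, Δλ=-0.5342488 rad; a=sin²(Δφ/2)+cosφ1·cosφ2·sin²(Δλ/2)=0.0449229591; c=2·atan2(√a, √(1-a))=0.427140481; dist=6371·c=2721.312 ≈ 2721.3 km; running total=27473.1 km
Leg 3 bearing: y=sinΔλ·cosφ2=-0.25633167, x=cosφ1·sinφ2-sinφ1·cosφ2·cosΔλ=-0.32544373; θ=atan2(y, x)=-141.7747° <0 so +360° → 218.2253° ≈ 218.2°

Leg 1: dist=12910.5 km, bearing=0.5°
Leg 2: dist=11841.3 km, bearing=226.5°
Leg 3: dist=2721.3 km, bearing=218.2°
Total: 27473.1 km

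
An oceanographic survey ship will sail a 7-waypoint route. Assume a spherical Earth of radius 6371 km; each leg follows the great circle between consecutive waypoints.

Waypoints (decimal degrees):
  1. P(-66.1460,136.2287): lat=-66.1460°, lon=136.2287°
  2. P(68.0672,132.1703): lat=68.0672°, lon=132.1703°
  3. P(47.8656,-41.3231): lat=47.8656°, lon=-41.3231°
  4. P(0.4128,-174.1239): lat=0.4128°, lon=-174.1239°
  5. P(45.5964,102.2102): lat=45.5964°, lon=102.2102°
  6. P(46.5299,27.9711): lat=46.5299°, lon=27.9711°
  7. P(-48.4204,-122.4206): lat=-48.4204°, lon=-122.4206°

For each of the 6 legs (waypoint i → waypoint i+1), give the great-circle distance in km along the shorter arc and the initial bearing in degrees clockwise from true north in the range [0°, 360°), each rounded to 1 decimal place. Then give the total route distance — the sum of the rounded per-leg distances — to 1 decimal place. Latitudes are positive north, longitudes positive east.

Leg 1: dist=14927.2 km, bearing=357.9°
Leg 2: dist=7112.5 km, bearing=355.1°
Leg 3: dist=12984.7 km, bearing=304.7°
Leg 4: dist=9482.4 km, bearing=315.7°
Leg 5: dist=5505.9 km, bearing=299.5°
Leg 6: dist=17793.9 km, bearing=253.7°
Total: 67806.6 km

Leg 1: φ1=-1.1544655, φ2=1.1879968, Δφ=2.3424622, Δλ=-0.0708324 rad; a=sin²(Δφ/2)+cosφ1·cosφ2·sin²(Δλ/2)=0.8488545133; c=2·atan2(√a, √(1-a))=2.342990841; dist=6371·c=14927.195 ≈ 14927.2 km; running total=14927.2 km
Leg 1 bearing: y=sinΔλ·cosφ2=-0.02643514, x=cosφ1·sinφ2-sinφ1·cosφ2·cosΔλ=0.71589336; θ=atan2(y, x)=-2.1147° <0 so +360° → 357.8853° ≈ 357.9°
Leg 2: φ1=1.1879968, φ2=0.8354123, Δφ=-0.3525844, Δλ=-3.0280311 rad; a=sin²(Δφ/2)+cosφ1·cosφ2·sin²(Δλ/2)=0.2805346300; c=2·atan2(√a, √(1-a))=1.116388022; dist=6371·c=7112.508 ≈ 7112.5 km; running total=22039.7 km
Leg 2 bearing: y=sinΔλ·cosφ2=-0.07602165, x=cosφ1·sinφ2-sinφ1·cosφ2·cosΔλ=0.89529912; θ=atan2(y, x)=-4.8535° <0 so +360° → 355.1465° ≈ 355.1°
Leg 3: φ1=0.8354123, φ2=0.0072047, Δφ=-0.8282076, Δλ=-2.3178112 rad; a=sin²(Δφ/2)+cosφ1·cosφ2·sin²(Δλ/2)=0.7252351961; c=2·atan2(√a, √(1-a))=2.038088474; dist=6371·c=12984.662 ≈ 12984.7 km; running total=35024.4 km
Leg 3 bearing: y=sinΔλ·cosφ2=-0.73370133, x=cosφ1·sinφ2-sinφ1·cosφ2·cosΔλ=0.50868338; θ=atan2(y, x)=-55.2660° <0 so +360° → 304.7340° ≈ 304.7°
Leg 4: φ1=0.0072047, φ2=0.7958073, Δφ=0.7886026, Δλ=4.8229399 rad; a=sin²(Δφ/2)+cosφ1·cosφ2·sin²(Δλ/2)=0.4588294406; c=2·atan2(√a, √(1-a))=1.488361877; dist=6371·c=9482.354 ≈ 9482.4 km; running total=44506.8 km
Leg 4 bearing: y=sinΔλ·cosφ2=-0.69543684, x=cosφ1·sinφ2-sinφ1·cosφ2·cosΔλ=0.71385400; θ=atan2(y, x)=-44.2513° <0 so +360° → 315.7487° ≈ 315.7°
Leg 5: φ1=0.7958073, φ2=0.8121000, Δφ=0.0162926, Δλ=-1.2957167 rad; a=sin²(Δφ/2)+cosφ1·cosφ2·sin²(Δλ/2)=0.1753801754; c=2·atan2(√a, √(1-a))=0.864212011; dist=6371·c=5505.895 ≈ 5505.9 km; running total=50012.7 km
Leg 5 bearing: y=sinΔλ·cosφ2=-0.66211051, x=cosφ1·sinφ2-sinφ1·cosφ2·cosΔλ=0.37429607; θ=atan2(y, x)=-60.5202° <0 so +360° → 299.4798° ≈ 299.5°
Leg 6: φ1=0.8121000, φ2=-0.8450954, Δφ=-1.6571954, Δλ=-2.6248303 rad; a=sin²(Δφ/2)+cosφ1·cosφ2·sin²(Δλ/2)=0.9699183758; c=2·atan2(√a, √(1-a))=2.792948458; dist=6371·c=17793.875 ≈ 17793.9 km; running total=67806.6 km
Leg 6 bearing: y=sinΔλ·cosφ2=-0.32789301, x=cosφ1·sinφ2-sinφ1·cosφ2·cosΔλ=-0.09588042; θ=atan2(y, x)=-106.2996° <0 so +360° → 253.7004° ≈ 253.7°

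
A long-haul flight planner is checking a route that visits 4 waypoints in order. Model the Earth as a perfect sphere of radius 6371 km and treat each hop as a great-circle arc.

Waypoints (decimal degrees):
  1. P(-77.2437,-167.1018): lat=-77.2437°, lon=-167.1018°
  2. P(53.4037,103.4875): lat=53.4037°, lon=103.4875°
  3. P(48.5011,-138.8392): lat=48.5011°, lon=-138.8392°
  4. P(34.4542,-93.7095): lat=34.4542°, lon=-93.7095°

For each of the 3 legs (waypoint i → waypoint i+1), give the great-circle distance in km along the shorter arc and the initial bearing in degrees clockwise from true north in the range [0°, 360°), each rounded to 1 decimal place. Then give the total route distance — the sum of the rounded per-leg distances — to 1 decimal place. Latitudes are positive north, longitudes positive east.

Leg 1: dist=15724.7 km, bearing=287.1°
Leg 2: dist=7261.1 km, bearing=40.2°
Leg 3: dist=4001.1 km, bearing=95.9°
Total: 26986.9 km

Leg 1: φ1=-1.3481569, φ2=0.9320704, Δφ=2.2802273, Δλ=4.7226742 rad; a=sin²(Δφ/2)+cosφ1·cosφ2·sin²(Δλ/2)=0.8908430113; c=2·atan2(√a, √(1-a))=2.468160962; dist=6371·c=15724.653 ≈ 15724.7 km; running total=15724.7 km
Leg 1 bearing: y=sinΔλ·cosφ2=-0.59614150, x=cosφ1·sinφ2-sinφ1·cosφ2·cosΔλ=0.18325468; θ=atan2(y, x)=-72.9125° <0 so +360° → 287.0875° ≈ 287.1°
Leg 2: φ1=0.9320704, φ2=0.8465039, Δφ=-0.0855665, Δλ=-4.2293988 rad; a=sin²(Δφ/2)+cosφ1·cosφ2·sin²(Δλ/2)=0.2910743276; c=2·atan2(√a, √(1-a))=1.139717314; dist=6371·c=7261.139 ≈ 7261.1 km; running total=22985.8 km
Leg 2 bearing: y=sinΔλ·cosφ2=0.58681030, x=cosφ1·sinφ2-sinφ1·cosφ2·cosΔλ=0.69358051; θ=atan2(y, x)=40.2332° ≈ 40.2°
Leg 3: φ1=0.8465039, φ2=0.6013392, Δφ=-0.2451647, Δλ=0.7876619 rad; a=sin²(Δφ/2)+cosφ1·cosφ2·sin²(Δλ/2)=0.0954031968; c=2·atan2(√a, √(1-a))=0.628017998; dist=6371·c=4001.103 ≈ 4001.1 km; running total=26986.9 km
Leg 3 bearing: y=sinΔλ·cosφ2=0.58438357, x=cosφ1·sinφ2-sinφ1·cosφ2·cosΔλ=-0.06084040; θ=atan2(y, x)=95.9437° ≈ 95.9°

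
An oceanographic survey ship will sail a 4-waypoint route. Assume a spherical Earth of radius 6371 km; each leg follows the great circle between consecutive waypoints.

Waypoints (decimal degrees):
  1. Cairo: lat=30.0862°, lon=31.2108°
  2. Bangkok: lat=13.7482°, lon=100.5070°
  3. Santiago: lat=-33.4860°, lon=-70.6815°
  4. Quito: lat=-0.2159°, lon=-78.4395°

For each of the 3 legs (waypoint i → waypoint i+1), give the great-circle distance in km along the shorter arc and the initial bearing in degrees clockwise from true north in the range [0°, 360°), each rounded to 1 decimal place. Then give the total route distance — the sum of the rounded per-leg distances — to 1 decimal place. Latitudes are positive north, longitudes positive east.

Leg 1: dist=7272.2 km, bearing=87.9°
Leg 2: dist=17646.6 km, bearing=200.6°
Leg 3: dist=3787.2 km, bearing=346.1°
Total: 28706.0 km

Leg 1: φ1=0.5251032, φ2=0.2399514, Δφ=-0.2851519, Δλ=1.2094468 rad; a=sin²(Δφ/2)+cosφ1·cosφ2·sin²(Δλ/2)=0.2918607537; c=2·atan2(√a, √(1-a))=1.141447860; dist=6371·c=7272.164 ≈ 7272.2 km; running total=7272.2 km
Leg 1 bearing: y=sinΔλ·cosφ2=0.90862035, x=cosφ1·sinφ2-sinφ1·cosφ2·cosΔλ=0.03348541; θ=atan2(y, x)=87.8894° ≈ 87.9°
Leg 2: φ1=0.2399514, φ2=-0.5844410, Δφ=-0.8243923, Δλ=-2.9878030 rad; a=sin²(Δφ/2)+cosφ1·cosφ2·sin²(Δλ/2)=0.9658432826; c=2·atan2(√a, √(1-a))=2.769824688; dist=6371·c=17646.553 ≈ 17646.6 km; running total=24918.8 km
Leg 2 bearing: y=sinΔλ·cosφ2=-0.12775877, x=cosφ1·sinφ2-sinφ1·cosφ2·cosΔλ=-0.34005564; θ=atan2(y, x)=-159.4088° <0 so +360° → 200.5912° ≈ 200.6°
Leg 3: φ1=-0.5844410, φ2=-0.0037682, Δφ=0.5806728, Δλ=-0.1354026 rad; a=sin²(Δφ/2)+cosφ1·cosφ2·sin²(Δλ/2)=0.0857699654; c=2·atan2(√a, √(1-a))=0.594443901; dist=6371·c=3787.202 ≈ 3787.2 km; running total=28706.0 km
Leg 3 bearing: y=sinΔλ·cosφ2=-0.13498832, x=cosφ1·sinφ2-sinφ1·cosφ2·cosΔλ=0.54353663; θ=atan2(y, x)=-13.9473° <0 so +360° → 346.0527° ≈ 346.1°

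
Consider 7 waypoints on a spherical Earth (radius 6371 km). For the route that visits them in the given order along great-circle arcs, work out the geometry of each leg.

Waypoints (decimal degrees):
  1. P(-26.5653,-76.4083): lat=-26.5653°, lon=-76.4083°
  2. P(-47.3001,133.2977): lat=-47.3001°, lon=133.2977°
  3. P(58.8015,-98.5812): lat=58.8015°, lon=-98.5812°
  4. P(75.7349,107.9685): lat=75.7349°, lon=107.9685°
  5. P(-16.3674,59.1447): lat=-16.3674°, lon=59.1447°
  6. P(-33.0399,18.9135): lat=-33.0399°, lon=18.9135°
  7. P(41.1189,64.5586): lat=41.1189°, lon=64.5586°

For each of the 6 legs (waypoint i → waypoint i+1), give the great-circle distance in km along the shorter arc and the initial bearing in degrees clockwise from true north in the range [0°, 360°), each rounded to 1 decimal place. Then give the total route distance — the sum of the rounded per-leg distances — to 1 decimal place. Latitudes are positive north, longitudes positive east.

Leg 1: φ1=-0.4636520, φ2=-0.8255425, Δφ=-0.3618905, Δλ=3.6600602 rad; a=sin²(Δφ/2)+cosφ1·cosφ2·sin²(Δλ/2)=0.5990900993; c=2·atan2(√a, √(1-a))=1.770297271; dist=6371·c=11278.564 ≈ 11278.6 km; running total=11278.6 km
Leg 1 bearing: y=sinΔλ·cosφ2=-0.33606114, x=cosφ1·sinφ2-sinφ1·cosφ2·cosΔλ=-0.92075378; θ=atan2(y, x)=-159.9487° <0 so +360° → 200.0513° ≈ 200.1°
Leg 2: φ1=-0.8255425, φ2=1.0262798, Δφ=1.8518223, Δλ=-4.0470503 rad; a=sin²(Δφ/2)+cosφ1·cosφ2·sin²(Δλ/2)=0.9227452352; c=2·atan2(√a, √(1-a))=2.578279327; dist=6371·c=16426.218 ≈ 16426.2 km; running total=27704.8 km
Leg 2 bearing: y=sinΔλ·cosφ2=0.40751824, x=cosφ1·sinφ2-sinφ1·cosφ2·cosΔλ=0.34507209; θ=atan2(y, x)=49.7432° ≈ 49.7°
Leg 3: φ1=1.0262798, φ2=1.3218234, Δφ=0.2955436, Δλ=3.6049723 rad; a=sin²(Δφ/2)+cosφ1·cosφ2·sin²(Δλ/2)=0.1425888179; c=2·atan2(√a, √(1-a))=0.774426270; dist=6371·c=4933.870 ≈ 4933.9 km; running total=32638.7 km
Leg 3 bearing: y=sinΔλ·cosφ2=-0.11013828, x=cosφ1·sinφ2-sinφ1·cosφ2·cosΔλ=0.69057842; θ=atan2(y, x)=-9.0616° <0 so +360° → 350.9384° ≈ 350.9°
Leg 4: φ1=1.3218234, φ2=-0.2856650, Δφ=-1.6074884, Δλ=-0.8521361 rad; a=sin²(Δφ/2)+cosφ1·cosφ2·sin²(Δλ/2)=0.5587256747; c=2·atan2(√a, √(1-a))=1.688519403; dist=6371·c=10757.557 ≈ 10757.6 km; running total=43396.3 km
Leg 4 bearing: y=sinΔλ·cosφ2=-0.72218535, x=cosφ1·sinφ2-sinφ1·cosφ2·cosΔλ=-0.68165497; θ=atan2(y, x)=-133.3463° <0 so +360° → 226.6537° ≈ 226.7°
Leg 5: φ1=-0.2856650, φ2=-0.5766550, Δφ=-0.2909900, Δλ=-0.7021669 rad; a=sin²(Δφ/2)+cosφ1·cosφ2·sin²(Δλ/2)=0.1161529005; c=2·atan2(√a, √(1-a))=0.695561196; dist=6371·c=4431.420 ≈ 4431.4 km; running total=47827.7 km
Leg 5 bearing: y=sinΔλ·cosφ2=-0.54143001, x=cosφ1·sinφ2-sinφ1·cosφ2·cosΔλ=-0.34278151; θ=atan2(y, x)=-122.3381° <0 so +360° → 237.6619° ≈ 237.7°
Leg 6: φ1=-0.5766550, φ2=0.7176602, Δφ=1.2943152, Δλ=0.7966573 rad; a=sin²(Δφ/2)+cosφ1·cosφ2·sin²(Δλ/2)=0.4585264615; c=2·atan2(√a, √(1-a))=1.487753839; dist=6371·c=9478.480 ≈ 9478.5 km; running total=57306.2 km
Leg 6 bearing: y=sinΔλ·cosφ2=0.53866022, x=cosφ1·sinφ2-sinφ1·cosφ2·cosΔλ=0.83843005; θ=atan2(y, x)=32.7192° ≈ 32.7°

Leg 1: dist=11278.6 km, bearing=200.1°
Leg 2: dist=16426.2 km, bearing=49.7°
Leg 3: dist=4933.9 km, bearing=350.9°
Leg 4: dist=10757.6 km, bearing=226.7°
Leg 5: dist=4431.4 km, bearing=237.7°
Leg 6: dist=9478.5 km, bearing=32.7°
Total: 57306.2 km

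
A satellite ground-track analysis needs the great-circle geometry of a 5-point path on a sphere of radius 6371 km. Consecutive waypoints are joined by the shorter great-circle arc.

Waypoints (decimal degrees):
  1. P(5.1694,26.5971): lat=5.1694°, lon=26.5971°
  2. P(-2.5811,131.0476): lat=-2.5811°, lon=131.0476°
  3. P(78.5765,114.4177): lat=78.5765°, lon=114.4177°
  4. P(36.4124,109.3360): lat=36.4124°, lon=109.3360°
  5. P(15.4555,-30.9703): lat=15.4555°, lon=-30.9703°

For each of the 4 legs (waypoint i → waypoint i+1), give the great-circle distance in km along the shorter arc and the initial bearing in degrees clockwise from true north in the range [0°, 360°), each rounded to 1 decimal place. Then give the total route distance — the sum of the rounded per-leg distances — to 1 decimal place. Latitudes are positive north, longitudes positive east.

Leg 1: dist=11632.7 km, bearing=91.3°
Leg 2: dist=9077.6 km, bearing=356.7°
Leg 3: dist=4694.4 km, bearing=186.1°
Leg 4: dist=12900.7 km, bearing=316.8°
Total: 38305.4 km

Leg 1: φ1=0.0902231, φ2=-0.0450487, Δφ=-0.1352717, Δλ=1.8230051 rad; a=sin²(Δφ/2)+cosφ1·cosφ2·sin²(Δλ/2)=0.6261669608; c=2·atan2(√a, √(1-a))=1.825887799; dist=6371·c=11632.731 ≈ 11632.7 km; running total=11632.7 km
Leg 1 bearing: y=sinΔλ·cosφ2=0.96738117, x=cosφ1·sinφ2-sinφ1·cosφ2·cosΔλ=-0.02238906; θ=atan2(y, x)=91.3258° ≈ 91.3°
Leg 2: φ1=-0.0450487, φ2=1.3714186, Δφ=1.4164673, Δλ=-0.2902465 rad; a=sin²(Δφ/2)+cosφ1·cosφ2·sin²(Δλ/2)=0.4272793261; c=2·atan2(√a, √(1-a))=1.424837278; dist=6371·c=9077.638 ≈ 9077.6 km; running total=20710.3 km
Leg 2 bearing: y=sinΔλ·cosφ2=-0.05668230, x=cosφ1·sinφ2-sinφ1·cosφ2·cosΔλ=0.98774183; θ=atan2(y, x)=-3.2844° <0 so +360° → 356.7156° ≈ 356.7°
Leg 3: φ1=1.3714186, φ2=0.6355163, Δφ=-0.7359024, Δλ=-0.0886924 rad; a=sin²(Δφ/2)+cosφ1·cosφ2·sin²(Δλ/2)=0.1297005847; c=2·atan2(√a, √(1-a))=0.736835219; dist=6371·c=4694.377 ≈ 4694.4 km; running total=25404.7 km
Leg 3 bearing: y=sinΔλ·cosφ2=-0.07128303, x=cosφ1·sinφ2-sinφ1·cosφ2·cosΔλ=-0.66815575; θ=atan2(y, x)=-173.9104° <0 so +360° → 186.0896° ≈ 186.1°
Leg 4: φ1=0.6355163, φ2=0.2697494, Δφ=-0.3657669, Δλ=-2.4488069 rad; a=sin²(Δφ/2)+cosφ1·cosφ2·sin²(Δλ/2)=0.7193314281; c=2·atan2(√a, √(1-a))=2.024906515; dist=6371·c=12900.679 ≈ 12900.7 km; running total=38305.4 km
Leg 4 bearing: y=sinΔλ·cosφ2=-0.61558697, x=cosφ1·sinφ2-sinφ1·cosφ2·cosΔλ=0.65469655; θ=atan2(y, x)=-43.2365° <0 so +360° → 316.7635° ≈ 316.8°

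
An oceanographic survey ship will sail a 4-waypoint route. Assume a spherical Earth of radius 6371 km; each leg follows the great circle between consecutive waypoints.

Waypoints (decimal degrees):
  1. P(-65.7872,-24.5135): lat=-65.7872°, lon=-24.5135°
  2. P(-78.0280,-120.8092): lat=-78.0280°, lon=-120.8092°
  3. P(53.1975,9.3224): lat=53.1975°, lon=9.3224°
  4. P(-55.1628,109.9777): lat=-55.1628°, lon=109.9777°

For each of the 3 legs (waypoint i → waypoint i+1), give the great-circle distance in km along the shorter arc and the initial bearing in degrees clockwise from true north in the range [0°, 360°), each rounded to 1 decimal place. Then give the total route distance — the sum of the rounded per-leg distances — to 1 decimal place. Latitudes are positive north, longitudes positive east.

Leg 1: dist=3114.6 km, bearing=206.0°
Leg 2: dist=16645.7 km, bearing=114.8°
Leg 3: dist=15132.9 km, bearing=125.9°
Total: 34893.2 km

Leg 1: φ1=-1.1482032, φ2=-1.3618455, Δφ=-0.2136423, Δλ=-1.6806770 rad; a=sin²(Δφ/2)+cosφ1·cosφ2·sin²(Δλ/2)=0.0585690685; c=2·atan2(√a, √(1-a))=0.488874768; dist=6371·c=3114.621 ≈ 3114.6 km; running total=3114.6 km
Leg 1 bearing: y=sinΔλ·cosφ2=-0.20618266, x=cosφ1·sinφ2-sinφ1·cosφ2·cosΔλ=-0.42195218; θ=atan2(y, x)=-153.9580° <0 so +360° → 206.0420° ≈ 206.0°
Leg 2: φ1=-1.3618455, φ2=0.9284715, Δφ=2.2903170, Δλ=2.2712249 rad; a=sin²(Δφ/2)+cosφ1·cosφ2·sin²(Δλ/2)=0.9316917675; c=2·atan2(√a, √(1-a))=2.612734075; dist=6371·c=16645.729 ≈ 16645.7 km; running total=19760.3 km
Leg 2 bearing: y=sinΔλ·cosφ2=0.45801981, x=cosφ1·sinφ2-sinφ1·cosφ2·cosΔλ=-0.21162874; θ=atan2(y, x)=114.7994° ≈ 114.8°
Leg 3: φ1=0.9284715, φ2=-0.9627725, Δφ=-1.8912440, Δλ=1.7567664 rad; a=sin²(Δφ/2)+cosφ1·cosφ2·sin²(Δλ/2)=0.8602381386; c=2·atan2(√a, √(1-a))=2.375285194; dist=6371·c=15132.942 ≈ 15132.9 km; running total=34893.2 km
Leg 3 bearing: y=sinΔλ·cosφ2=0.56139678, x=cosφ1·sinφ2-sinφ1·cosφ2·cosΔλ=-0.40712110; θ=atan2(y, x)=125.9494° ≈ 125.9°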